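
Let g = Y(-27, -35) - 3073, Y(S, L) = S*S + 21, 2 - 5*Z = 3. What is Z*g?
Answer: 2323/5 ≈ 464.60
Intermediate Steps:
Z = -⅕ (Z = ⅖ - ⅕*3 = ⅖ - ⅗ = -⅕ ≈ -0.20000)
Y(S, L) = 21 + S² (Y(S, L) = S² + 21 = 21 + S²)
g = -2323 (g = (21 + (-27)²) - 3073 = (21 + 729) - 3073 = 750 - 3073 = -2323)
Z*g = -⅕*(-2323) = 2323/5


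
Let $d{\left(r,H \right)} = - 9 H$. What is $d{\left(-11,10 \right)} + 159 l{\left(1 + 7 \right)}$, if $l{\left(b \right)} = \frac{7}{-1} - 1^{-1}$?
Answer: $-1362$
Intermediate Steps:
$l{\left(b \right)} = -8$ ($l{\left(b \right)} = 7 \left(-1\right) - 1 = -7 - 1 = -8$)
$d{\left(-11,10 \right)} + 159 l{\left(1 + 7 \right)} = \left(-9\right) 10 + 159 \left(-8\right) = -90 - 1272 = -1362$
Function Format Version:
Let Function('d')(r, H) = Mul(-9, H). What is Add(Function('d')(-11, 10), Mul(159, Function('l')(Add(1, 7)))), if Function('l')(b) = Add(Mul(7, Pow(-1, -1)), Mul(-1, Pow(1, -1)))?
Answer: -1362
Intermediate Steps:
Function('l')(b) = -8 (Function('l')(b) = Add(Mul(7, -1), Mul(-1, 1)) = Add(-7, -1) = -8)
Add(Function('d')(-11, 10), Mul(159, Function('l')(Add(1, 7)))) = Add(Mul(-9, 10), Mul(159, -8)) = Add(-90, -1272) = -1362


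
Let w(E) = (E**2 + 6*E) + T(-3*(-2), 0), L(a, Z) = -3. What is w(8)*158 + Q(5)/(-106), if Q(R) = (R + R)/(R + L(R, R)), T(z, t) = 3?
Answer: 1926015/106 ≈ 18170.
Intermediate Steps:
Q(R) = 2*R/(-3 + R) (Q(R) = (R + R)/(R - 3) = (2*R)/(-3 + R) = 2*R/(-3 + R))
w(E) = 3 + E**2 + 6*E (w(E) = (E**2 + 6*E) + 3 = 3 + E**2 + 6*E)
w(8)*158 + Q(5)/(-106) = (3 + 8**2 + 6*8)*158 + (2*5/(-3 + 5))/(-106) = (3 + 64 + 48)*158 + (2*5/2)*(-1/106) = 115*158 + (2*5*(1/2))*(-1/106) = 18170 + 5*(-1/106) = 18170 - 5/106 = 1926015/106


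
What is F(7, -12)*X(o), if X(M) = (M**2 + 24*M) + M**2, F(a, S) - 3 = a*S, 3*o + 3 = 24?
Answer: -21546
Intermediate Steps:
o = 7 (o = -1 + (1/3)*24 = -1 + 8 = 7)
F(a, S) = 3 + S*a (F(a, S) = 3 + a*S = 3 + S*a)
X(M) = 2*M**2 + 24*M
F(7, -12)*X(o) = (3 - 12*7)*(2*7*(12 + 7)) = (3 - 84)*(2*7*19) = -81*266 = -21546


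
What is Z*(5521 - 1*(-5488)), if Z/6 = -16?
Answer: -1056864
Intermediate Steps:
Z = -96 (Z = 6*(-16) = -96)
Z*(5521 - 1*(-5488)) = -96*(5521 - 1*(-5488)) = -96*(5521 + 5488) = -96*11009 = -1056864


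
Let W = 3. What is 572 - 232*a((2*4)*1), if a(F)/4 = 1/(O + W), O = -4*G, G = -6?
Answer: 14516/27 ≈ 537.63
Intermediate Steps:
O = 24 (O = -4*(-6) = 24)
a(F) = 4/27 (a(F) = 4/(24 + 3) = 4/27)
572 - 232*a((2*4)*1) = 572 - 232*4/27 = 572 - 928/27 = 14516/27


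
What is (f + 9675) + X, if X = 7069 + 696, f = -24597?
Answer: -7157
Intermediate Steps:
X = 7765
(f + 9675) + X = (-24597 + 9675) + 7765 = -14922 + 7765 = -7157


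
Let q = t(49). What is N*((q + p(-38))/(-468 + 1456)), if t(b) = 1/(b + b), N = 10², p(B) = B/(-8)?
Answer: 23325/48412 ≈ 0.48180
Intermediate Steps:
p(B) = -B/8 (p(B) = B*(-⅛) = -B/8)
N = 100
t(b) = 1/(2*b)
q = 1/98 (q = (½)/49 = (½)*(1/49) = 1/98 ≈ 0.010204)
N*((q + p(-38))/(-468 + 1456)) = 100*((1/98 - ⅛*(-38))/(-468 + 1456)) = 100*((1/98 + 19/4)/988) = 100*((933/196)*(1/988)) = 100*(933/193648) = 23325/48412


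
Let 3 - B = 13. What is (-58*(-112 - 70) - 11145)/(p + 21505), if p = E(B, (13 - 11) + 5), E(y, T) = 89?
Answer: -589/21594 ≈ -0.027276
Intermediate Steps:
B = -10 (B = 3 - 1*13 = 3 - 13 = -10)
p = 89
(-58*(-112 - 70) - 11145)/(p + 21505) = (-58*(-112 - 70) - 11145)/(89 + 21505) = (-58*(-182) - 11145)/21594 = (10556 - 11145)*(1/21594) = -589*1/21594 = -589/21594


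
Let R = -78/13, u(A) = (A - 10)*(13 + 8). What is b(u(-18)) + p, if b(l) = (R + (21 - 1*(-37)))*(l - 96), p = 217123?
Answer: 181555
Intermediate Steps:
u(A) = -210 + 21*A (u(A) = (-10 + A)*21 = -210 + 21*A)
R = -6 (R = -78*1/13 = -6)
b(l) = -4992 + 52*l (b(l) = (-6 + (21 - 1*(-37)))*(l - 96) = (-6 + (21 + 37))*(-96 + l) = (-6 + 58)*(-96 + l) = 52*(-96 + l) = -4992 + 52*l)
b(u(-18)) + p = (-4992 + 52*(-210 + 21*(-18))) + 217123 = (-4992 + 52*(-210 - 378)) + 217123 = (-4992 + 52*(-588)) + 217123 = (-4992 - 30576) + 217123 = -35568 + 217123 = 181555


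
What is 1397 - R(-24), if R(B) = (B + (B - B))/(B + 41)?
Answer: 23773/17 ≈ 1398.4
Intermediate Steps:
R(B) = B/(41 + B) (R(B) = (B + 0)/(41 + B) = B/(41 + B))
1397 - R(-24) = 1397 - (-24)/(41 - 24) = 1397 - (-24)/17 = 1397 - 1*(-24/17) = 1397 + 24/17 = 23773/17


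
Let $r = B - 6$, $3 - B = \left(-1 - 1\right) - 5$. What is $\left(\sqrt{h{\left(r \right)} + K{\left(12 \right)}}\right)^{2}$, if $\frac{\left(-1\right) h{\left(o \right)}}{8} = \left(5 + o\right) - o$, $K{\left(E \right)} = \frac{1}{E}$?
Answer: $- \frac{479}{12} \approx -39.917$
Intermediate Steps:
$B = 10$ ($B = 3 - \left(\left(-1 - 1\right) - 5\right) = 3 - \left(-2 - 5\right) = 3 - -7 = 3 + 7 = 10$)
$r = 4$ ($r = 10 - 6 = 4$)
$h{\left(o \right)} = -40$ ($h{\left(o \right)} = - 8 \left(\left(5 + o\right) - o\right) = \left(-8\right) 5 = -40$)
$\left(\sqrt{h{\left(r \right)} + K{\left(12 \right)}}\right)^{2} = \left(\sqrt{-40 + \frac{1}{12}}\right)^{2} = \left(\sqrt{- \frac{479}{12}}\right)^{2} = \left(\frac{i \sqrt{1437}}{6}\right)^{2} = - \frac{479}{12}$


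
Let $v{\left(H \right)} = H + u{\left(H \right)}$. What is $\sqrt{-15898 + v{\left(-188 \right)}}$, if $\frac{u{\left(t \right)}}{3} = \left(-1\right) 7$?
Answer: $i \sqrt{16107} \approx 126.91 i$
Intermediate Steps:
$u{\left(t \right)} = -21$ ($u{\left(t \right)} = 3 \left(\left(-1\right) 7\right) = 3 \left(-7\right) = -21$)
$v{\left(H \right)} = -21 + H$ ($v{\left(H \right)} = H - 21 = -21 + H$)
$\sqrt{-15898 + v{\left(-188 \right)}} = \sqrt{-15898 - 209} = \sqrt{-16107} = i \sqrt{16107}$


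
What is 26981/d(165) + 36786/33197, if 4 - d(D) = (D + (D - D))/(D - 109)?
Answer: 50160712766/1958623 ≈ 25610.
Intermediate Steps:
d(D) = 4 - D/(-109 + D) (d(D) = 4 - (D + (D - D))/(D - 109) = 4 - (D + 0)/(-109 + D) = 4 - D/(-109 + D))
26981/d(165) + 36786/33197 = 26981/(((-436 + 3*165)/(-109 + 165))) + 36786/33197 = 26981/(((-436 + 495)/56)) + 36786*(1/33197) = 26981/(((1/56)*59)) + 36786/33197 = 26981/(59/56) + 36786/33197 = 26981*(56/59) + 36786/33197 = 1510936/59 + 36786/33197 = 50160712766/1958623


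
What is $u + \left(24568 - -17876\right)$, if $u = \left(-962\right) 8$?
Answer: $34748$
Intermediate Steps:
$u = -7696$
$u + \left(24568 - -17876\right) = -7696 + \left(24568 - -17876\right) = -7696 + \left(24568 + 17876\right) = -7696 + 42444 = 34748$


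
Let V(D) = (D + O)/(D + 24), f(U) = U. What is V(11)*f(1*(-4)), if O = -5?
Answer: -24/35 ≈ -0.68571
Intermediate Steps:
V(D) = (-5 + D)/(24 + D) (V(D) = (D - 5)/(D + 24) = (-5 + D)/(24 + D))
V(11)*f(1*(-4)) = ((-5 + 11)/(24 + 11))*(1*(-4)) = (6/35)*(-4) = -24/35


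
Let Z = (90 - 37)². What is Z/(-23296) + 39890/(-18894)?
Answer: -491175343/220077312 ≈ -2.2318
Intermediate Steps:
Z = 2809 (Z = 53² = 2809)
Z/(-23296) + 39890/(-18894) = 2809/(-23296) + 39890/(-18894) = 2809*(-1/23296) + 39890*(-1/18894) = -2809/23296 - 19945/9447 = -491175343/220077312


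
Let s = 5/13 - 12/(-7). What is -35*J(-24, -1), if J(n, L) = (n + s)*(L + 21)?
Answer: 199300/13 ≈ 15331.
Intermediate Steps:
s = 191/91 (s = 5*(1/13) - 12*(-⅐) = 5/13 + 12/7 = 191/91 ≈ 2.0989)
J(n, L) = (21 + L)*(191/91 + n) (J(n, L) = (n + 191/91)*(L + 21) = (191/91 + n)*(21 + L) = (21 + L)*(191/91 + n))
-35*J(-24, -1) = -35*(573/13 + 21*(-24) + (191/91)*(-1) - 1*(-24)) = -35*(573/13 - 504 - 191/91 + 24) = -35*(-39860/91) = 199300/13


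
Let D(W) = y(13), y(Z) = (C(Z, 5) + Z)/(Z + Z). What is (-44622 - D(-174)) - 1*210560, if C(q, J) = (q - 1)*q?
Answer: -510377/2 ≈ -2.5519e+5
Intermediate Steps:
C(q, J) = q*(-1 + q) (C(q, J) = (-1 + q)*q = q*(-1 + q))
y(Z) = (Z + Z*(-1 + Z))/(2*Z) (y(Z) = (Z*(-1 + Z) + Z)/(Z + Z) = (Z + Z*(-1 + Z))/((2*Z)) = (Z + Z*(-1 + Z))*(1/(2*Z)) = (Z + Z*(-1 + Z))/(2*Z))
D(W) = 13/2 (D(W) = (½)*13 = 13/2)
(-44622 - D(-174)) - 1*210560 = (-44622 - 1*13/2) - 1*210560 = (-44622 - 13/2) - 210560 = -89257/2 - 210560 = -510377/2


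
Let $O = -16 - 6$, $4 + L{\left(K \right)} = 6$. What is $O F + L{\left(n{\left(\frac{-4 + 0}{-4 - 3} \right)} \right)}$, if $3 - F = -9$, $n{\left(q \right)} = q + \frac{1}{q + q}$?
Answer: $-262$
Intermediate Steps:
$n{\left(q \right)} = q + \frac{1}{2 q}$
$F = 12$ ($F = 3 - -9 = 3 + 9 = 12$)
$L{\left(K \right)} = 2$ ($L{\left(K \right)} = -4 + 6 = 2$)
$O = -22$
$O F + L{\left(n{\left(\frac{-4 + 0}{-4 - 3} \right)} \right)} = \left(-22\right) 12 + 2 = -264 + 2 = -262$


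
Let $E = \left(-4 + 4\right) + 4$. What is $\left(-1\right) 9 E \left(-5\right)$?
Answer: $180$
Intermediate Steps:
$E = 4$ ($E = 0 + 4 = 4$)
$\left(-1\right) 9 E \left(-5\right) = \left(-1\right) 9 \cdot 4 \left(-5\right) = \left(-9\right) 4 \left(-5\right) = \left(-36\right) \left(-5\right) = 180$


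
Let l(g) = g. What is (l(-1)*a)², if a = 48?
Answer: 2304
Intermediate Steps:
(l(-1)*a)² = (-1*48)² = (-48)² = 2304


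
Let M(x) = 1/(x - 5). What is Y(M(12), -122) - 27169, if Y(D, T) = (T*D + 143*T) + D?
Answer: -312426/7 ≈ -44632.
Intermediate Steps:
M(x) = 1/(-5 + x)
Y(D, T) = D + 143*T + D*T (Y(D, T) = (D*T + 143*T) + D = (143*T + D*T) + D = D + 143*T + D*T)
Y(M(12), -122) - 27169 = (1/(-5 + 12) + 143*(-122) - 122/(-5 + 12)) - 27169 = (1/7 - 17446 - 122/7) - 27169 = (⅐ - 17446 + (⅐)*(-122)) - 27169 = (⅐ - 17446 - 122/7) - 27169 = -122243/7 - 27169 = -312426/7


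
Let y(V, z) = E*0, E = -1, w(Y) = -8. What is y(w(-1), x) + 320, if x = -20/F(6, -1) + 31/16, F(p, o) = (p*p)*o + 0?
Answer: 320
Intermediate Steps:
F(p, o) = o*p**2 (F(p, o) = p**2*o + 0 = o*p**2 + 0 = o*p**2)
x = 359/144 (x = -20/((-1*6**2)) + 31/16 = -20/((-1*36)) + 31*(1/16) = -20/(-36) + 31/16 = -20*(-1/36) + 31/16 = 5/9 + 31/16 = 359/144 ≈ 2.4931)
y(V, z) = 0 (y(V, z) = -1*0 = 0)
y(w(-1), x) + 320 = 0 + 320 = 320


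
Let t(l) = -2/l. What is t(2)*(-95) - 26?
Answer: 69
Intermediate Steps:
t(2)*(-95) - 26 = -2/2*(-95) - 26 = -2*1/2*(-95) - 26 = -1*(-95) - 26 = 95 - 26 = 69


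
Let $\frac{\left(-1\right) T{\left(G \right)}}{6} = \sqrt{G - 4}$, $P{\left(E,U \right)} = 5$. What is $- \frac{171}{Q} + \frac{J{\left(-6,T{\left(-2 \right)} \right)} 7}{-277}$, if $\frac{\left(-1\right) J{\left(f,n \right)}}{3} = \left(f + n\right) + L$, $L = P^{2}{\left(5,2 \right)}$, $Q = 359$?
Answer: $\frac{95874}{99443} - \frac{126 i \sqrt{6}}{277} \approx 0.96411 - 1.1142 i$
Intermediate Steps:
$T{\left(G \right)} = - 6 \sqrt{-4 + G}$ ($T{\left(G \right)} = - 6 \sqrt{G - 4} = - 6 \sqrt{-4 + G}$)
$L = 25$ ($L = 5^{2} = 25$)
$J{\left(f,n \right)} = -75 - 3 f - 3 n$ ($J{\left(f,n \right)} = - 3 \left(\left(f + n\right) + 25\right) = - 3 \left(25 + f + n\right) = -75 - 3 f - 3 n$)
$- \frac{171}{Q} + \frac{J{\left(-6,T{\left(-2 \right)} \right)} 7}{-277} = - \frac{171}{359} + \frac{\left(-75 - -18 - 3 \left(- 6 \sqrt{-4 - 2}\right)\right) 7}{-277} = \left(-171\right) \frac{1}{359} + \left(-75 + 18 - 3 \left(- 6 \sqrt{-6}\right)\right) 7 \left(- \frac{1}{277}\right) = - \frac{171}{359} + \left(-75 + 18 - 3 \left(- 6 i \sqrt{6}\right)\right) 7 \left(- \frac{1}{277}\right) = - \frac{171}{359} + \left(-75 + 18 + 18 i \sqrt{6}\right) 7 \left(- \frac{1}{277}\right) = - \frac{171}{359} + \left(-57 + 18 i \sqrt{6}\right) 7 \left(- \frac{1}{277}\right) = - \frac{171}{359} + \left(-399 + 126 i \sqrt{6}\right) \left(- \frac{1}{277}\right) = - \frac{171}{359} + \left(\frac{399}{277} - \frac{126 i \sqrt{6}}{277}\right) = \frac{95874}{99443} - \frac{126 i \sqrt{6}}{277}$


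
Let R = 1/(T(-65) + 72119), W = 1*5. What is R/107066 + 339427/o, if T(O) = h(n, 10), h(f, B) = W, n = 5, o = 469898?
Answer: 9164562450631/12687292306312 ≈ 0.72234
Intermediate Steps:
W = 5
h(f, B) = 5
T(O) = 5
R = 1/72124 (R = 1/(5 + 72119) = 1/72124 ≈ 1.3865e-5)
R/107066 + 339427/o = (1/72124)/107066 + 339427/469898 = (1/72124)*(1/107066) + 339427*(1/469898) = 1/7722028184 + 30857/42718 = 9164562450631/12687292306312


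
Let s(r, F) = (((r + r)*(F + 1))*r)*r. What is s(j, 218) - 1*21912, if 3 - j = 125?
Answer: -795363336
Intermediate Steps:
j = -122 (j = 3 - 1*125 = 3 - 125 = -122)
s(r, F) = 2*r³*(1 + F) (s(r, F) = (((2*r)*(1 + F))*r)*r = ((2*r*(1 + F))*r)*r = (2*r²*(1 + F))*r = 2*r³*(1 + F))
s(j, 218) - 1*21912 = 2*(-122)³*(1 + 218) - 1*21912 = 2*(-1815848)*219 - 21912 = -795341424 - 21912 = -795363336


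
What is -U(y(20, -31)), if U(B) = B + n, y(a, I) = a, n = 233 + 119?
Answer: -372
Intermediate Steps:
n = 352
U(B) = 352 + B (U(B) = B + 352 = 352 + B)
-U(y(20, -31)) = -(352 + 20) = -1*372 = -372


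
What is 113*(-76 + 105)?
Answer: 3277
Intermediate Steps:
113*(-76 + 105) = 113*29 = 3277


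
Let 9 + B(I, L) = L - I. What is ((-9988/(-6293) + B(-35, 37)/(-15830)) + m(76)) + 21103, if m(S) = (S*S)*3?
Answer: 3828584373471/99618190 ≈ 38433.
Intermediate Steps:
B(I, L) = -9 + L - I (B(I, L) = -9 + (L - I) = -9 + L - I)
m(S) = 3*S**2 (m(S) = S**2*3 = 3*S**2)
((-9988/(-6293) + B(-35, 37)/(-15830)) + m(76)) + 21103 = ((-9988/(-6293) + (-9 + 37 - 1*(-35))/(-15830)) + 3*76**2) + 21103 = ((-9988*(-1/6293) + (-9 + 37 + 35)*(-1/15830)) + 3*5776) + 21103 = ((9988/6293 + 63*(-1/15830)) + 17328) + 21103 = ((9988/6293 - 63/15830) + 17328) + 21103 = (157713581/99618190 + 17328) + 21103 = 1726341709901/99618190 + 21103 = 3828584373471/99618190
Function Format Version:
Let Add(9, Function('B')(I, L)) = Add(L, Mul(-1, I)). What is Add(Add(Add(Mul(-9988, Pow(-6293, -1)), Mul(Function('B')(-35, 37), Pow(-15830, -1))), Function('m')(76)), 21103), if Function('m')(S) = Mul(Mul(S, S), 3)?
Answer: Rational(3828584373471, 99618190) ≈ 38433.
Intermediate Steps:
Function('B')(I, L) = Add(-9, L, Mul(-1, I)) (Function('B')(I, L) = Add(-9, Add(L, Mul(-1, I))) = Add(-9, L, Mul(-1, I)))
Function('m')(S) = Mul(3, Pow(S, 2)) (Function('m')(S) = Mul(Pow(S, 2), 3) = Mul(3, Pow(S, 2)))
Add(Add(Add(Mul(-9988, Pow(-6293, -1)), Mul(Function('B')(-35, 37), Pow(-15830, -1))), Function('m')(76)), 21103) = Add(Add(Add(Mul(-9988, Pow(-6293, -1)), Mul(Add(-9, 37, Mul(-1, -35)), Pow(-15830, -1))), Mul(3, Pow(76, 2))), 21103) = Add(Add(Add(Mul(-9988, Rational(-1, 6293)), Mul(Add(-9, 37, 35), Rational(-1, 15830))), Mul(3, 5776)), 21103) = Add(Add(Add(Rational(9988, 6293), Mul(63, Rational(-1, 15830))), 17328), 21103) = Add(Add(Add(Rational(9988, 6293), Rational(-63, 15830)), 17328), 21103) = Add(Add(Rational(157713581, 99618190), 17328), 21103) = Add(Rational(1726341709901, 99618190), 21103) = Rational(3828584373471, 99618190)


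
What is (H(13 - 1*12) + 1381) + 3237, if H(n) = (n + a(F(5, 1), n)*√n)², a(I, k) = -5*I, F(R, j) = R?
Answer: 5194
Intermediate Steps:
H(n) = (n - 25*√n)² (H(n) = (n + (-5*5)*√n)² = (n - 25*√n)²)
(H(13 - 1*12) + 1381) + 3237 = ((-(13 - 1*12) + 25*√(13 - 1*12))² + 1381) + 3237 = ((-(13 - 12) + 25*√(13 - 12))² + 1381) + 3237 = ((-1*1 + 25*√1)² + 1381) + 3237 = ((-1 + 25*1)² + 1381) + 3237 = ((-1 + 25)² + 1381) + 3237 = (24² + 1381) + 3237 = (576 + 1381) + 3237 = 1957 + 3237 = 5194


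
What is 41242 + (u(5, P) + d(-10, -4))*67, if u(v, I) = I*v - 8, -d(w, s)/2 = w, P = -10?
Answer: 38696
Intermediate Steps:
d(w, s) = -2*w
u(v, I) = -8 + I*v
41242 + (u(5, P) + d(-10, -4))*67 = 41242 + ((-8 - 10*5) - 2*(-10))*67 = 41242 + ((-8 - 50) + 20)*67 = 41242 + (-58 + 20)*67 = 41242 - 38*67 = 41242 - 2546 = 38696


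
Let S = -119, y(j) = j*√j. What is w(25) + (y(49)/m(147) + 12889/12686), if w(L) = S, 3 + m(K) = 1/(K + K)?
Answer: -2597913957/11176366 ≈ -232.45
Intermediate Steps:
m(K) = -3 + 1/(2*K) (m(K) = -3 + 1/(K + K) = -3 + 1/(2*K))
y(j) = j^(3/2)
w(L) = -119
w(25) + (y(49)/m(147) + 12889/12686) = -119 + (49^(3/2)/(-3 + (½)/147) + 12889/12686) = -119 + (343/(-3 + (½)*(1/147)) + 12889*(1/12686)) = -119 + (343/(-3 + 1/294) + 12889/12686) = -119 + (343/(-881/294) + 12889/12686) = -119 + (343*(-294/881) + 12889/12686) = -119 + (-100842/881 + 12889/12686) = -119 - 1267926403/11176366 = -2597913957/11176366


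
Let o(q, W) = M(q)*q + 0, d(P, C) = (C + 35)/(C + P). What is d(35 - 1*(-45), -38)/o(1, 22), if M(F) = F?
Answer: -1/14 ≈ -0.071429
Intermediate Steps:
d(P, C) = (35 + C)/(C + P)
o(q, W) = q² (o(q, W) = q*q + 0 = q² + 0 = q²)
d(35 - 1*(-45), -38)/o(1, 22) = ((35 - 38)/(-38 + (35 - 1*(-45))))/(1²) = (-3/(-38 + (35 + 45)))/1 = (-3/(-38 + 80))*1 = (-3/42)*1 = ((1/42)*(-3))*1 = -1/14*1 = -1/14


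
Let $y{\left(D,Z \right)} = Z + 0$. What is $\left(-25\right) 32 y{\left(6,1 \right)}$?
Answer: $-800$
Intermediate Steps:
$y{\left(D,Z \right)} = Z$
$\left(-25\right) 32 y{\left(6,1 \right)} = \left(-25\right) 32 \cdot 1 = \left(-800\right) 1 = -800$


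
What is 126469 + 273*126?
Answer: 160867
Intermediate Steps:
126469 + 273*126 = 126469 + 34398 = 160867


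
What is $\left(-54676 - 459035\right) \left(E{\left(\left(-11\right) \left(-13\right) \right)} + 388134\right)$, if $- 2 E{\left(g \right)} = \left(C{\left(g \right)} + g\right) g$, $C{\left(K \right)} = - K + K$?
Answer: $- \frac{388272534309}{2} \approx -1.9414 \cdot 10^{11}$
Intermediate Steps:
$C{\left(K \right)} = 0$
$E{\left(g \right)} = - \frac{g^{2}}{2}$ ($E{\left(g \right)} = - \frac{\left(0 + g\right) g}{2} = - \frac{g g}{2} = - \frac{g^{2}}{2}$)
$\left(-54676 - 459035\right) \left(E{\left(\left(-11\right) \left(-13\right) \right)} + 388134\right) = \left(-54676 - 459035\right) \left(- \frac{\left(\left(-11\right) \left(-13\right)\right)^{2}}{2} + 388134\right) = - 513711 \left(- \frac{143^{2}}{2} + 388134\right) = - 513711 \left(\left(- \frac{1}{2}\right) 20449 + 388134\right) = - 513711 \left(- \frac{20449}{2} + 388134\right) = \left(-513711\right) \frac{755819}{2} = - \frac{388272534309}{2}$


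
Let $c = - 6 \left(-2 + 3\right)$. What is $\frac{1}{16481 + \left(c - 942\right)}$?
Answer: $\frac{1}{15533} \approx 6.4379 \cdot 10^{-5}$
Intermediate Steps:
$c = -6$ ($c = \left(-6\right) 1 = -6$)
$\frac{1}{16481 + \left(c - 942\right)} = \frac{1}{16481 - 948} = \frac{1}{15533}$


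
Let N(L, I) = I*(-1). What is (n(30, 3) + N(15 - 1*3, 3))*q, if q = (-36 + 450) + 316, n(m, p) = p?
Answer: 0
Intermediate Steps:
q = 730 (q = 414 + 316 = 730)
N(L, I) = -I
(n(30, 3) + N(15 - 1*3, 3))*q = (3 - 1*3)*730 = (3 - 3)*730 = 0*730 = 0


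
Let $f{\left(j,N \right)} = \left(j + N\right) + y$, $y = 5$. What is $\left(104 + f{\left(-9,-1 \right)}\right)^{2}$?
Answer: $9801$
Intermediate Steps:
$f{\left(j,N \right)} = 5 + N + j$ ($f{\left(j,N \right)} = \left(j + N\right) + 5 = \left(N + j\right) + 5 = 5 + N + j$)
$\left(104 + f{\left(-9,-1 \right)}\right)^{2} = \left(104 - 5\right)^{2} = 99^{2} = 9801$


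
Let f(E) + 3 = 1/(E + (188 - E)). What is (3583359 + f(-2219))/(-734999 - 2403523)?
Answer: -673670929/590042136 ≈ -1.1417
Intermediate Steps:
f(E) = -563/188 (f(E) = -3 + 1/(E + (188 - E)) = -3 + 1/188 = -563/188)
(3583359 + f(-2219))/(-734999 - 2403523) = (3583359 - 563/188)/(-734999 - 2403523) = (673670929/188)/(-3138522) = (673670929/188)*(-1/3138522) = -673670929/590042136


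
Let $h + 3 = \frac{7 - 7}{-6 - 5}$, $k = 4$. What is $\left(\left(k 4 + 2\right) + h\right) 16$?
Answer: $240$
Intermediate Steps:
$h = -3$ ($h = -3 + \frac{7 - 7}{-6 - 5} = -3 + \frac{0}{-11} = -3 + 0 \left(- \frac{1}{11}\right) = -3 + 0 = -3$)
$\left(\left(k 4 + 2\right) + h\right) 16 = \left(\left(4 \cdot 4 + 2\right) - 3\right) 16 = \left(\left(16 + 2\right) - 3\right) 16 = \left(18 - 3\right) 16 = 15 \cdot 16 = 240$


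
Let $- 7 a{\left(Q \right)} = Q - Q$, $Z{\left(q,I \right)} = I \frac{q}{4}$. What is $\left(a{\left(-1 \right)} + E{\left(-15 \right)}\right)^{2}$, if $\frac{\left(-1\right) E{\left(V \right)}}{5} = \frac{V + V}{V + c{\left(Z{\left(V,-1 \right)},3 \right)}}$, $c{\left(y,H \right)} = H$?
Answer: $\frac{625}{4} \approx 156.25$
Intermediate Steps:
$Z{\left(q,I \right)} = \frac{I q}{4}$ ($Z{\left(q,I \right)} = I q \frac{1}{4} = I \frac{q}{4} = \frac{I q}{4}$)
$a{\left(Q \right)} = 0$ ($a{\left(Q \right)} = - \frac{Q - Q}{7} = \left(- \frac{1}{7}\right) 0 = 0$)
$E{\left(V \right)} = - \frac{10 V}{3 + V}$ ($E{\left(V \right)} = - 5 \frac{V + V}{V + 3} = - 5 \frac{2 V}{3 + V} = - \frac{10 V}{3 + V}$)
$\left(a{\left(-1 \right)} + E{\left(-15 \right)}\right)^{2} = \left(0 - - \frac{150}{3 - 15}\right)^{2} = \left(0 - - \frac{150}{-12}\right)^{2} = \left(0 - \left(-150\right) \left(- \frac{1}{12}\right)\right)^{2} = \left(0 - \frac{25}{2}\right)^{2} = \left(- \frac{25}{2}\right)^{2} = \frac{625}{4}$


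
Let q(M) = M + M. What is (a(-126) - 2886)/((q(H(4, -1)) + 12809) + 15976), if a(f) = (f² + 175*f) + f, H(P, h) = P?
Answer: -9186/28793 ≈ -0.31904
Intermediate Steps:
q(M) = 2*M
a(f) = f² + 176*f
(a(-126) - 2886)/((q(H(4, -1)) + 12809) + 15976) = (-126*(176 - 126) - 2886)/((2*4 + 12809) + 15976) = (-126*50 - 2886)/((8 + 12809) + 15976) = (-6300 - 2886)/(12817 + 15976) = -9186/28793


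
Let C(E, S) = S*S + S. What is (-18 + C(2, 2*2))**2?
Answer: 4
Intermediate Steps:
C(E, S) = S + S**2 (C(E, S) = S**2 + S = S + S**2)
(-18 + C(2, 2*2))**2 = (-18 + (2*2)*(1 + 2*2))**2 = (-18 + 4*(1 + 4))**2 = (-18 + 4*5)**2 = (-18 + 20)**2 = 2**2 = 4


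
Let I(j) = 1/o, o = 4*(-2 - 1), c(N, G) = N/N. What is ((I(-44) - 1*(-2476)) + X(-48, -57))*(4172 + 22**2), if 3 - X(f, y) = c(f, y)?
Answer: 11537180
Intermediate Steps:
c(N, G) = 1
X(f, y) = 2 (X(f, y) = 3 - 1*1 = 3 - 1 = 2)
o = -12 (o = 4*(-3) = -12)
I(j) = -1/12 (I(j) = 1/(-12) = -1/12)
((I(-44) - 1*(-2476)) + X(-48, -57))*(4172 + 22**2) = ((-1/12 - 1*(-2476)) + 2)*(4172 + 22**2) = ((-1/12 + 2476) + 2)*(4172 + 484) = (29711/12 + 2)*4656 = (29735/12)*4656 = 11537180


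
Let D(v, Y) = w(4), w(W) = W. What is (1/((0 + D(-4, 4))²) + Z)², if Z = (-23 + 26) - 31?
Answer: 199809/256 ≈ 780.50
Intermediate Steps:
D(v, Y) = 4
Z = -28 (Z = 3 - 31 = -28)
(1/((0 + D(-4, 4))²) + Z)² = (1/((0 + 4)²) - 28)² = (1/(4²) - 28)² = (1/16 - 28)² = (-447/16)² = 199809/256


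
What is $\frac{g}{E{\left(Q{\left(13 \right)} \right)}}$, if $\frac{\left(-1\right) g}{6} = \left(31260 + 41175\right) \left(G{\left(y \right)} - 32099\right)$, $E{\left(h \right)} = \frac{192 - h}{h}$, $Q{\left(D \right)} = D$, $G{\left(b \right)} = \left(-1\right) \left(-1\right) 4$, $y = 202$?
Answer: $\frac{181334503350}{179} \approx 1.013 \cdot 10^{9}$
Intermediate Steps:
$G{\left(b \right)} = 4$ ($G{\left(b \right)} = 1 \cdot 4 = 4$)
$E{\left(h \right)} = \frac{192 - h}{h}$
$g = 13948807950$ ($g = - 6 \left(31260 + 41175\right) \left(4 - 32099\right) = - 6 \cdot 72435 \left(-32095\right) = \left(-6\right) \left(-2324801325\right) = 13948807950$)
$\frac{g}{E{\left(Q{\left(13 \right)} \right)}} = \frac{13948807950}{\frac{1}{13} \left(192 - 13\right)} = \frac{13948807950}{\frac{1}{13} \cdot 179} = \frac{13948807950}{\frac{179}{13}} = 13948807950 \cdot \frac{13}{179} = \frac{181334503350}{179}$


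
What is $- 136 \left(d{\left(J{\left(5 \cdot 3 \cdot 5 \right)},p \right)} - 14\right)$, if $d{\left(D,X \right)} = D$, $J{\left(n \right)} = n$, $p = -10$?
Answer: $-8296$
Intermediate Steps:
$- 136 \left(d{\left(J{\left(5 \cdot 3 \cdot 5 \right)},p \right)} - 14\right) = - 136 \left(5 \cdot 3 \cdot 5 - 14\right) = - 136 \left(15 \cdot 5 - 14\right) = - 136 \left(75 - 14\right) = \left(-136\right) 61 = -8296$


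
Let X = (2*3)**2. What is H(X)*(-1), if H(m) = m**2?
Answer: -1296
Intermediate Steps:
X = 36 (X = 6**2 = 36)
H(X)*(-1) = 36**2*(-1) = 1296*(-1) = -1296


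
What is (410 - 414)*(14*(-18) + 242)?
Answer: 40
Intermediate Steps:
(410 - 414)*(14*(-18) + 242) = -4*(-252 + 242) = -4*(-10) = 40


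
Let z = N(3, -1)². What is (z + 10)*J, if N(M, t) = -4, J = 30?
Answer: 780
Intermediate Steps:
z = 16 (z = (-4)² = 16)
(z + 10)*J = (16 + 10)*30 = 26*30 = 780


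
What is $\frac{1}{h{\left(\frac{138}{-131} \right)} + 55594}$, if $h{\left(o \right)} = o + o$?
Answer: $\frac{131}{7282538} \approx 1.7988 \cdot 10^{-5}$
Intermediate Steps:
$h{\left(o \right)} = 2 o$
$\frac{1}{h{\left(\frac{138}{-131} \right)} + 55594} = \frac{1}{2 \frac{138}{-131} + 55594} = \frac{1}{2 \cdot 138 \left(- \frac{1}{131}\right) + 55594} = \frac{1}{2 \left(- \frac{138}{131}\right) + 55594} = \frac{1}{- \frac{276}{131} + 55594} = \frac{1}{\frac{7282538}{131}} = \frac{131}{7282538}$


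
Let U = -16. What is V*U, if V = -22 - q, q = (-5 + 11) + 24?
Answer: 832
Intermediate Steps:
q = 30 (q = 6 + 24 = 30)
V = -52 (V = -22 - 1*30 = -22 - 30 = -52)
V*U = -52*(-16) = 832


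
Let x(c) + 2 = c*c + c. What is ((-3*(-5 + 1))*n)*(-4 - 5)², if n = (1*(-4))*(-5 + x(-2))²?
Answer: -97200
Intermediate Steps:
x(c) = -2 + c + c² (x(c) = -2 + (c*c + c) = -2 + (c² + c) = -2 + (c + c²) = -2 + c + c²)
n = -100 (n = (1*(-4))*(-5 + (-2 - 2 + (-2)²))² = -4*(-5 + (-2 - 2 + 4))² = -4*(-5 + 0)² = -4*(-5)² = -4*25 = -100)
((-3*(-5 + 1))*n)*(-4 - 5)² = (-3*(-5 + 1)*(-100))*(-4 - 5)² = (-3*(-4)*(-100))*(-9)² = (12*(-100))*81 = -1200*81 = -97200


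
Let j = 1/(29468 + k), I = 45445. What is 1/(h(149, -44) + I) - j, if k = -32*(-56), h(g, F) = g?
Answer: -2389/237544740 ≈ -1.0057e-5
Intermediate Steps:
k = 1792
j = 1/31260 (j = 1/(29468 + 1792) = 1/31260 ≈ 3.1990e-5)
1/(h(149, -44) + I) - j = 1/(149 + 45445) - 1*1/31260 = 1/45594 - 1/31260 = -2389/237544740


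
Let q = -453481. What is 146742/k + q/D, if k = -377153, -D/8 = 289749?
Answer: -169115062471/874237636776 ≈ -0.19344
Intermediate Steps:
D = -2317992 (D = -8*289749 = -2317992)
146742/k + q/D = 146742/(-377153) - 453481/(-2317992) = 146742*(-1/377153) - 453481*(-1/2317992) = -146742/377153 + 453481/2317992 = -169115062471/874237636776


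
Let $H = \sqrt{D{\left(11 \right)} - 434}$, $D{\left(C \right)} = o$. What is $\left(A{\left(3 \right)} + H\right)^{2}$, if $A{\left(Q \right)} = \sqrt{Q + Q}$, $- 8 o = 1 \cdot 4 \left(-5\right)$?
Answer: $- \frac{851}{2} + 2 i \sqrt{2589} \approx -425.5 + 101.76 i$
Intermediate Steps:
$o = \frac{5}{2}$ ($o = - \frac{1 \cdot 4 \left(-5\right)}{8} = - \frac{4 \left(-5\right)}{8} = \left(- \frac{1}{8}\right) \left(-20\right) = \frac{5}{2} \approx 2.5$)
$D{\left(C \right)} = \frac{5}{2}$
$A{\left(Q \right)} = \sqrt{2} \sqrt{Q}$ ($A{\left(Q \right)} = \sqrt{2 Q} = \sqrt{2} \sqrt{Q}$)
$H = \frac{i \sqrt{1726}}{2}$ ($H = \sqrt{\frac{5}{2} - 434} = \sqrt{- \frac{863}{2}} = \frac{i \sqrt{1726}}{2} \approx 20.773 i$)
$\left(A{\left(3 \right)} + H\right)^{2} = \left(\sqrt{2} \sqrt{3} + \frac{i \sqrt{1726}}{2}\right)^{2} = \left(\sqrt{6} + \frac{i \sqrt{1726}}{2}\right)^{2}$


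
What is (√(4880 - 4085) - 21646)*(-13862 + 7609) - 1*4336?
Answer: 135348102 - 6253*√795 ≈ 1.3517e+8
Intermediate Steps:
(√(4880 - 4085) - 21646)*(-13862 + 7609) - 1*4336 = (√795 - 21646)*(-6253) - 4336 = (-21646 + √795)*(-6253) - 4336 = (135352438 - 6253*√795) - 4336 = 135348102 - 6253*√795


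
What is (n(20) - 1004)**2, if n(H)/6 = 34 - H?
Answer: 846400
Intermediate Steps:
n(H) = 204 - 6*H (n(H) = 6*(34 - H) = 204 - 6*H)
(n(20) - 1004)**2 = ((204 - 6*20) - 1004)**2 = ((204 - 120) - 1004)**2 = (84 - 1004)**2 = (-920)**2 = 846400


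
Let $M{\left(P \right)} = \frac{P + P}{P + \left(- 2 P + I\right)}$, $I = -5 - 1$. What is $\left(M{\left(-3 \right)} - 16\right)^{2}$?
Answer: $196$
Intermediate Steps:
$I = -6$ ($I = -5 - 1 = -6$)
$M{\left(P \right)} = \frac{2 P}{-6 - P}$ ($M{\left(P \right)} = \frac{P + P}{P - \left(6 + 2 P\right)} = \frac{2 P}{P - \left(6 + 2 P\right)} = \frac{2 P}{-6 - P}$)
$\left(M{\left(-3 \right)} - 16\right)^{2} = \left(\left(-2\right) \left(-3\right) \frac{1}{6 - 3} - 16\right)^{2} = \left(\left(-2\right) \left(-3\right) \frac{1}{3} - 16\right)^{2} = \left(2 - 16\right)^{2} = \left(-14\right)^{2} = 196$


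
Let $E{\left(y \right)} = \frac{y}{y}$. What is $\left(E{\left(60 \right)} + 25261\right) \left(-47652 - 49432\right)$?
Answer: $-2452536008$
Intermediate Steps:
$E{\left(y \right)} = 1$
$\left(E{\left(60 \right)} + 25261\right) \left(-47652 - 49432\right) = \left(1 + 25261\right) \left(-47652 - 49432\right) = 25262 \left(-97084\right) = -2452536008$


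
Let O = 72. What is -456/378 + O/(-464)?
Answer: -4975/3654 ≈ -1.3615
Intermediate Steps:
-456/378 + O/(-464) = -456/378 + 72/(-464) = -456*1/378 + 72*(-1/464) = -76/63 - 9/58 = -4975/3654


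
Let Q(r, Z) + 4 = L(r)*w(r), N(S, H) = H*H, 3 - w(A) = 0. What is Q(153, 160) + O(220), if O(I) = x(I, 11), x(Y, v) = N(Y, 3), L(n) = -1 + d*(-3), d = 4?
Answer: -34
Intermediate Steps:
w(A) = 3 (w(A) = 3 - 1*0 = 3 + 0 = 3)
N(S, H) = H²
L(n) = -13 (L(n) = -1 + 4*(-3) = -1 - 12 = -13)
x(Y, v) = 9 (x(Y, v) = 3² = 9)
O(I) = 9
Q(r, Z) = -43 (Q(r, Z) = -4 - 13*3 = -4 - 39 = -43)
Q(153, 160) + O(220) = -43 + 9 = -34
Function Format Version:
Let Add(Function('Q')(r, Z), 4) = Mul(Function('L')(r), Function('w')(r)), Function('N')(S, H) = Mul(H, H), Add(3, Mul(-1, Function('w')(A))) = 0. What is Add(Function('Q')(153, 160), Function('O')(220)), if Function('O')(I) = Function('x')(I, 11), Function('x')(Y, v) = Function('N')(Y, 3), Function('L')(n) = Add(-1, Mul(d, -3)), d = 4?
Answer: -34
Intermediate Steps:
Function('w')(A) = 3 (Function('w')(A) = Add(3, Mul(-1, 0)) = Add(3, 0) = 3)
Function('N')(S, H) = Pow(H, 2)
Function('L')(n) = -13 (Function('L')(n) = Add(-1, Mul(4, -3)) = Add(-1, -12) = -13)
Function('x')(Y, v) = 9 (Function('x')(Y, v) = Pow(3, 2) = 9)
Function('O')(I) = 9
Function('Q')(r, Z) = -43 (Function('Q')(r, Z) = Add(-4, Mul(-13, 3)) = Add(-4, -39) = -43)
Add(Function('Q')(153, 160), Function('O')(220)) = Add(-43, 9) = -34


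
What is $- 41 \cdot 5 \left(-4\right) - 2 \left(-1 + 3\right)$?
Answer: $816$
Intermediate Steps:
$- 41 \cdot 5 \left(-4\right) - 2 \left(-1 + 3\right) = \left(-41\right) \left(-20\right) - 4 = 820 - 4 = 816$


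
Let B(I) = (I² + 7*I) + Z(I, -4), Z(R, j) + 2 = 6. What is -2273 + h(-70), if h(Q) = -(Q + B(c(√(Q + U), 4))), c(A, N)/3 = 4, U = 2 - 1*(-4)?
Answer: -2435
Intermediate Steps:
Z(R, j) = 4 (Z(R, j) = -2 + 6 = 4)
U = 6 (U = 2 + 4 = 6)
c(A, N) = 12 (c(A, N) = 3*4 = 12)
B(I) = 4 + I² + 7*I (B(I) = (I² + 7*I) + 4 = 4 + I² + 7*I)
h(Q) = -232 - Q (h(Q) = -(Q + (4 + 12² + 7*12)) = -(Q + (4 + 144 + 84)) = -(Q + 232) = -(232 + Q) = -232 - Q)
-2273 + h(-70) = -2273 + (-232 - 1*(-70)) = -2273 + (-232 + 70) = -2273 - 162 = -2435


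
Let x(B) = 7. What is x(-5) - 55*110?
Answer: -6043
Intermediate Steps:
x(-5) - 55*110 = 7 - 55*110 = 7 - 6050 = -6043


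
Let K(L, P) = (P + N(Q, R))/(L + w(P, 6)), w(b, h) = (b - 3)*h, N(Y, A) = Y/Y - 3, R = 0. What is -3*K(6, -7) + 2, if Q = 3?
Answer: 3/2 ≈ 1.5000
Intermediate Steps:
N(Y, A) = -2 (N(Y, A) = 1 - 3 = -2)
w(b, h) = h*(-3 + b) (w(b, h) = (-3 + b)*h = h*(-3 + b))
K(L, P) = (-2 + P)/(-18 + L + 6*P) (K(L, P) = (P - 2)/(L + 6*(-3 + P)) = (-2 + P)/(L + (-18 + 6*P)) = (-2 + P)/(-18 + L + 6*P))
-3*K(6, -7) + 2 = -3*(-2 - 7)/(-18 + 6 + 6*(-7)) + 2 = -3*(-9)/(-18 + 6 - 42) + 2 = -3*(-9)/(-54) + 2 = -(-1)*(-9)/18 + 2 = -3*⅙ + 2 = -½ + 2 = 3/2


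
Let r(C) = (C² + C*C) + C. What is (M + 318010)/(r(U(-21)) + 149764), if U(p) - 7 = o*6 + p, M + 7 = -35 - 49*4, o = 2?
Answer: 158886/74885 ≈ 2.1217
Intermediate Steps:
M = -238 (M = -7 + (-35 - 49*4) = -7 + (-35 - 196) = -7 - 231 = -238)
U(p) = 19 + p (U(p) = 7 + (2*6 + p) = 7 + (12 + p) = 19 + p)
r(C) = C + 2*C² (r(C) = (C² + C²) + C = 2*C² + C = C + 2*C²)
(M + 318010)/(r(U(-21)) + 149764) = (-238 + 318010)/((19 - 21)*(1 + 2*(19 - 21)) + 149764) = 317772/(-2*(1 + 2*(-2)) + 149764) = 317772/(-2*(1 - 4) + 149764) = 317772/(-2*(-3) + 149764) = 317772/(6 + 149764) = 317772/149770 = 317772*(1/149770) = 158886/74885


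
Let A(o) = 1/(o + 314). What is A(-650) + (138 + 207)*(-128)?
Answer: -14837761/336 ≈ -44160.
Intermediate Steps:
A(o) = 1/(314 + o)
A(-650) + (138 + 207)*(-128) = 1/(314 - 650) + (138 + 207)*(-128) = 1/(-336) + 345*(-128) = -1/336 - 44160 = -14837761/336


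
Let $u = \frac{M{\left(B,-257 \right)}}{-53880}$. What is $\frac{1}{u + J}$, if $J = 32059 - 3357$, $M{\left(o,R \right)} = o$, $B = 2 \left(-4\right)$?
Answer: $\frac{6735}{193307971} \approx 3.4841 \cdot 10^{-5}$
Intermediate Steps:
$B = -8$
$J = 28702$ ($J = 32059 - 3357 = 28702$)
$u = \frac{1}{6735}$ ($u = - \frac{8}{-53880} = \left(-8\right) \left(- \frac{1}{53880}\right) = \frac{1}{6735} \approx 0.00014848$)
$\frac{1}{u + J} = \frac{1}{\frac{1}{6735} + 28702} = \frac{1}{\frac{193307971}{6735}} = \frac{6735}{193307971}$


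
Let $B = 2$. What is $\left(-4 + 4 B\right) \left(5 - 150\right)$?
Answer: $-580$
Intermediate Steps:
$\left(-4 + 4 B\right) \left(5 - 150\right) = \left(-4 + 4 \cdot 2\right) \left(5 - 150\right) = \left(-4 + 8\right) \left(-145\right) = 4 \left(-145\right) = -580$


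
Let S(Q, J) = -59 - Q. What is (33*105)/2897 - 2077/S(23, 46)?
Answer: 6301199/237554 ≈ 26.525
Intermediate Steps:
(33*105)/2897 - 2077/S(23, 46) = (33*105)/2897 - 2077/(-59 - 1*23) = 3465*(1/2897) - 2077/(-59 - 23) = 3465/2897 - 2077/(-82) = 3465/2897 - 2077*(-1/82) = 3465/2897 + 2077/82 = 6301199/237554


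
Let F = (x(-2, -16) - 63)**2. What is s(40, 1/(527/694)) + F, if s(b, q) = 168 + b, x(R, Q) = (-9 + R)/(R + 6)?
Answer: 72497/16 ≈ 4531.1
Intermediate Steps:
x(R, Q) = (-9 + R)/(6 + R)
F = 69169/16 (F = ((-9 - 2)/(6 - 2) - 63)**2 = (-11/4 - 63)**2 = (-263/4)**2 = 69169/16 ≈ 4323.1)
s(40, 1/(527/694)) + F = (168 + 40) + 69169/16 = 208 + 69169/16 = 72497/16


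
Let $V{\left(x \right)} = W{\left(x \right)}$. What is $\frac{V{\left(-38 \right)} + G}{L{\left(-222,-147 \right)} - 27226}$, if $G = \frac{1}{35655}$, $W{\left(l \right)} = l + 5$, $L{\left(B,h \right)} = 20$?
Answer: $\frac{588307}{485014965} \approx 0.001213$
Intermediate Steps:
$W{\left(l \right)} = 5 + l$
$V{\left(x \right)} = 5 + x$
$G = \frac{1}{35655} \approx 2.8047 \cdot 10^{-5}$
$\frac{V{\left(-38 \right)} + G}{L{\left(-222,-147 \right)} - 27226} = \frac{\left(5 - 38\right) + \frac{1}{35655}}{20 - 27226} = \frac{-33 + \frac{1}{35655}}{-27206} = \left(- \frac{1176614}{35655}\right) \left(- \frac{1}{27206}\right) = \frac{588307}{485014965}$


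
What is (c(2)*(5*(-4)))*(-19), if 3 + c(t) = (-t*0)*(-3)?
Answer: -1140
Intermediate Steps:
c(t) = -3 (c(t) = -3 + (-t*0)*(-3) = -3 + 0*(-3) = -3 + 0 = -3)
(c(2)*(5*(-4)))*(-19) = -15*(-4)*(-19) = -3*(-20)*(-19) = 60*(-19) = -1140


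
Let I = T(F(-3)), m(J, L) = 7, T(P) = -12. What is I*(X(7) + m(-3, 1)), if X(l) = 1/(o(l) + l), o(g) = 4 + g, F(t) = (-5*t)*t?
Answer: -254/3 ≈ -84.667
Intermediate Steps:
F(t) = -5*t²
I = -12
X(l) = 1/(4 + 2*l) (X(l) = 1/((4 + l) + l) = 1/(4 + 2*l))
I*(X(7) + m(-3, 1)) = -12*(1/(2*(2 + 7)) + 7) = -12*((½)/9 + 7) = -12*((½)*(⅑) + 7) = -12*(1/18 + 7) = -12*127/18 = -254/3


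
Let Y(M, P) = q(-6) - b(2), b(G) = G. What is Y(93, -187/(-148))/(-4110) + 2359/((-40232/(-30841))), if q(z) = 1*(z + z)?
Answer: 149509585169/82676760 ≈ 1808.4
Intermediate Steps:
q(z) = 2*z (q(z) = 1*(2*z) = 2*z)
Y(M, P) = -14 (Y(M, P) = 2*(-6) - 1*2 = -12 - 2 = -14)
Y(93, -187/(-148))/(-4110) + 2359/((-40232/(-30841))) = -14/(-4110) + 2359/((-40232/(-30841))) = -14*(-1/4110) + 2359/((-40232*(-1/30841))) = 7/2055 + 2359/(40232/30841) = 7/2055 + 2359*(30841/40232) = 7/2055 + 72753919/40232 = 149509585169/82676760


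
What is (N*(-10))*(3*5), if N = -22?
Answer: 3300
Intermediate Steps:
(N*(-10))*(3*5) = (-22*(-10))*(3*5) = 220*15 = 3300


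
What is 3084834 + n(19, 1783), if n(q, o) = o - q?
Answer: 3086598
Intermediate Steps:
3084834 + n(19, 1783) = 3084834 + (1783 - 1*19) = 3084834 + (1783 - 19) = 3084834 + 1764 = 3086598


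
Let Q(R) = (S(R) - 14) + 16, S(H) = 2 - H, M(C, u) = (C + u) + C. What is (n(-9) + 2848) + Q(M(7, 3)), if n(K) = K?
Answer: 2826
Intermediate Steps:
M(C, u) = u + 2*C
Q(R) = 4 - R (Q(R) = ((2 - R) - 14) + 16 = (-12 - R) + 16 = 4 - R)
(n(-9) + 2848) + Q(M(7, 3)) = (-9 + 2848) + (4 - (3 + 2*7)) = 2839 + (4 - (3 + 14)) = 2839 + (4 - 1*17) = 2839 + (4 - 17) = 2839 - 13 = 2826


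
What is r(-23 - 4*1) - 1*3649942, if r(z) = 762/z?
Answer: -32849732/9 ≈ -3.6500e+6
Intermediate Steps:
r(-23 - 4*1) - 1*3649942 = 762/(-23 - 4*1) - 1*3649942 = 762/(-23 - 4) - 3649942 = 762/(-27) - 3649942 = 762*(-1/27) - 3649942 = -254/9 - 3649942 = -32849732/9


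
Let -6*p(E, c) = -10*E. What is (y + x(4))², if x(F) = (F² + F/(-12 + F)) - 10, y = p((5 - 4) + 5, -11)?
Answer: 961/4 ≈ 240.25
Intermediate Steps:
p(E, c) = 5*E/3 (p(E, c) = -(-5)*E/3 = 5*E/3)
y = 10 (y = 5*((5 - 4) + 5)/3 = 5*(1 + 5)/3 = (5/3)*6 = 10)
x(F) = -10 + F² + F/(-12 + F) (x(F) = (F² + F/(-12 + F)) - 10 = -10 + F² + F/(-12 + F))
(y + x(4))² = (10 + (120 + 4³ - 12*4² - 9*4)/(-12 + 4))² = (10 + (120 + 64 - 12*16 - 36)/(-8))² = (10 - (120 + 64 - 192 - 36)/8)² = (10 - ⅛*(-44))² = (10 + 11/2)² = (31/2)² = 961/4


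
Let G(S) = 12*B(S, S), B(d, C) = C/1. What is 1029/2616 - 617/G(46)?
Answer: -21793/30084 ≈ -0.72441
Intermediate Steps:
B(d, C) = C (B(d, C) = C*1 = C)
G(S) = 12*S
1029/2616 - 617/G(46) = 1029/2616 - 617/(12*46) = 1029*(1/2616) - 617/552 = 343/872 - 617*1/552 = 343/872 - 617/552 = -21793/30084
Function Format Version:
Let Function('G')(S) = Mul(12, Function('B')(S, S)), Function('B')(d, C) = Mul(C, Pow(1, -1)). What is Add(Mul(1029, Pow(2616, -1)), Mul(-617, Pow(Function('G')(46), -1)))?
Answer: Rational(-21793, 30084) ≈ -0.72441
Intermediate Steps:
Function('B')(d, C) = C (Function('B')(d, C) = Mul(C, 1) = C)
Function('G')(S) = Mul(12, S)
Add(Mul(1029, Pow(2616, -1)), Mul(-617, Pow(Function('G')(46), -1))) = Add(Mul(1029, Pow(2616, -1)), Mul(-617, Pow(Mul(12, 46), -1))) = Add(Mul(1029, Rational(1, 2616)), Mul(-617, Pow(552, -1))) = Add(Rational(343, 872), Mul(-617, Rational(1, 552))) = Add(Rational(343, 872), Rational(-617, 552)) = Rational(-21793, 30084)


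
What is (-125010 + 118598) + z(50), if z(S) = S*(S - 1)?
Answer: -3962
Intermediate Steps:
z(S) = S*(-1 + S)
(-125010 + 118598) + z(50) = (-125010 + 118598) + 50*(-1 + 50) = -6412 + 50*49 = -6412 + 2450 = -3962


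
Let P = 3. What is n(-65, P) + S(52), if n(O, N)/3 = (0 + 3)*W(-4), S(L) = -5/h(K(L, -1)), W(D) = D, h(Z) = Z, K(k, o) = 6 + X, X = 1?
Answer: -257/7 ≈ -36.714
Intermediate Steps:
K(k, o) = 7 (K(k, o) = 6 + 1 = 7)
S(L) = -5/7
n(O, N) = -36 (n(O, N) = 3*((0 + 3)*(-4)) = 3*(3*(-4)) = 3*(-12) = -36)
n(-65, P) + S(52) = -36 - 5/7 = -257/7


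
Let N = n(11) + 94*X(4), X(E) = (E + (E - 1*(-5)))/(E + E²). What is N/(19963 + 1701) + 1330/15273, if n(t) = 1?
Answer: 297615733/3308742720 ≈ 0.089948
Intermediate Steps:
X(E) = (5 + 2*E)/(E + E²) (X(E) = (E + (E + 5))/(E + E²) = (E + (5 + E))/(E + E²) = (5 + 2*E)/(E + E²))
N = 621/10 (N = 1 + 94*((5 + 2*4)/(4*(1 + 4))) = 1 + 94*((¼)*(5 + 8)/5) = 1 + 94*((¼)*(⅕)*13) = 1 + 94*(13/20) = 1 + 611/10 = 621/10 ≈ 62.100)
N/(19963 + 1701) + 1330/15273 = 621/(10*(19963 + 1701)) + 1330/15273 = (621/10)/21664 + 1330*(1/15273) = (621/10)*(1/21664) + 1330/15273 = 621/216640 + 1330/15273 = 297615733/3308742720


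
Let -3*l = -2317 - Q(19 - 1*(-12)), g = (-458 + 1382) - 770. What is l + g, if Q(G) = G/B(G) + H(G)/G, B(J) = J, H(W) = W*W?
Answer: 937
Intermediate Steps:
H(W) = W²
Q(G) = 1 + G (Q(G) = G/G + G²/G = 1 + G)
g = 154 (g = 924 - 770 = 154)
l = 783 (l = -(-2317 - (1 + (19 - 1*(-12))))/3 = -(-2317 - (1 + (19 + 12)))/3 = -(-2317 - (1 + 31))/3 = -(-2317 - 1*32)/3 = -(-2317 - 32)/3 = -⅓*(-2349) = 783)
l + g = 783 + 154 = 937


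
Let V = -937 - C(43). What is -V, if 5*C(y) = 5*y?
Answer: 980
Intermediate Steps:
C(y) = y (C(y) = (5*y)/5 = y)
V = -980 (V = -937 - 1*43 = -937 - 43 = -980)
-V = -1*(-980) = 980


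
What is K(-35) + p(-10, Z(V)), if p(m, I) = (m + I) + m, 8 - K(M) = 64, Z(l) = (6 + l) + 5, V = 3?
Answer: -62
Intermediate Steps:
Z(l) = 11 + l
K(M) = -56 (K(M) = 8 - 1*64 = 8 - 64 = -56)
p(m, I) = I + 2*m (p(m, I) = (I + m) + m = I + 2*m)
K(-35) + p(-10, Z(V)) = -56 + ((11 + 3) + 2*(-10)) = -56 + (14 - 20) = -56 - 6 = -62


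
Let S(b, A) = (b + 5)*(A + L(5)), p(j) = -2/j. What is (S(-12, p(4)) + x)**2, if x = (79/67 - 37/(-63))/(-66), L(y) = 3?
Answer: 23840866709521/77610159396 ≈ 307.19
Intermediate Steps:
S(b, A) = (3 + A)*(5 + b) (S(b, A) = (b + 5)*(A + 3) = (5 + b)*(3 + A) = (3 + A)*(5 + b))
x = -3728/139293 (x = (79*(1/67) - 37*(-1/63))*(-1/66) = (79/67 + 37/63)*(-1/66) = (7456/4221)*(-1/66) = -3728/139293 ≈ -0.026764)
(S(-12, p(4)) + x)**2 = ((15 + 3*(-12) + 5*(-2/4) - 2/4*(-12)) - 3728/139293)**2 = ((15 - 36 + 5*(-2*1/4) - 2*1/4*(-12)) - 3728/139293)**2 = ((15 - 36 + 5*(-1/2) - 1/2*(-12)) - 3728/139293)**2 = ((15 - 36 - 5/2 + 6) - 3728/139293)**2 = (-35/2 - 3728/139293)**2 = (-4882711/278586)**2 = 23840866709521/77610159396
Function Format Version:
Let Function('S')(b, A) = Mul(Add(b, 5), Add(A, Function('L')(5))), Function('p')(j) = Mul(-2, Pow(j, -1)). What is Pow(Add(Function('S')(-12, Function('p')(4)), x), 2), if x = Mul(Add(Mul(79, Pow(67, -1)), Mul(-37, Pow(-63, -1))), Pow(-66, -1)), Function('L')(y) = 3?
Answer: Rational(23840866709521, 77610159396) ≈ 307.19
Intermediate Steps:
Function('S')(b, A) = Mul(Add(3, A), Add(5, b)) (Function('S')(b, A) = Mul(Add(b, 5), Add(A, 3)) = Mul(Add(5, b), Add(3, A)) = Mul(Add(3, A), Add(5, b)))
x = Rational(-3728, 139293) (x = Mul(Add(Mul(79, Rational(1, 67)), Mul(-37, Rational(-1, 63))), Rational(-1, 66)) = Mul(Add(Rational(79, 67), Rational(37, 63)), Rational(-1, 66)) = Mul(Rational(7456, 4221), Rational(-1, 66)) = Rational(-3728, 139293) ≈ -0.026764)
Pow(Add(Function('S')(-12, Function('p')(4)), x), 2) = Pow(Add(Add(15, Mul(3, -12), Mul(5, Mul(-2, Pow(4, -1))), Mul(Mul(-2, Pow(4, -1)), -12)), Rational(-3728, 139293)), 2) = Pow(Add(Add(15, -36, Mul(5, Mul(-2, Rational(1, 4))), Mul(Mul(-2, Rational(1, 4)), -12)), Rational(-3728, 139293)), 2) = Pow(Add(Add(15, -36, Mul(5, Rational(-1, 2)), Mul(Rational(-1, 2), -12)), Rational(-3728, 139293)), 2) = Pow(Add(Add(15, -36, Rational(-5, 2), 6), Rational(-3728, 139293)), 2) = Pow(Add(Rational(-35, 2), Rational(-3728, 139293)), 2) = Pow(Rational(-4882711, 278586), 2) = Rational(23840866709521, 77610159396)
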